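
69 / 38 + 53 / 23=3601 / 874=4.12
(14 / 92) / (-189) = -1 / 1242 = -0.00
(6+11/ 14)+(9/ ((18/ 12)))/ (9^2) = 2593/ 378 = 6.86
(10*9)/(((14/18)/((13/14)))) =5265/49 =107.45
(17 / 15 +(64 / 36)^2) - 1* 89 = -34306 / 405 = -84.71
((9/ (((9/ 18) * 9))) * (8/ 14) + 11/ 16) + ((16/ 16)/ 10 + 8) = 5561/ 560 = 9.93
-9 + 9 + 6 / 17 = 6 / 17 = 0.35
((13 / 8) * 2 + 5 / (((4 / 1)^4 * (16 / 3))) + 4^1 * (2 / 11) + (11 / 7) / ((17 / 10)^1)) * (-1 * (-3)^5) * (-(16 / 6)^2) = -8476.37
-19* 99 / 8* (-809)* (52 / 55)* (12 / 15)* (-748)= -2690416872 / 25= -107616674.88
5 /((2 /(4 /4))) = 5 /2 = 2.50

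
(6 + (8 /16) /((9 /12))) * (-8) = -160 /3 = -53.33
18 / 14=9 / 7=1.29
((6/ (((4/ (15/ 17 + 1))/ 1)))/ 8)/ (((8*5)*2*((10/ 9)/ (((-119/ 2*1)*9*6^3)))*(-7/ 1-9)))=45927/ 1600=28.70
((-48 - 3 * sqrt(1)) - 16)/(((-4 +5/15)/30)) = 548.18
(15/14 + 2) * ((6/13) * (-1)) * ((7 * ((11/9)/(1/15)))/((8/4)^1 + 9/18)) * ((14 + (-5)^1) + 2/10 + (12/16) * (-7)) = -37367/130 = -287.44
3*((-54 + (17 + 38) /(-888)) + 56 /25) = -1150447 /7400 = -155.47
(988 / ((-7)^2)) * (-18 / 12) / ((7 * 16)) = -741 / 2744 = -0.27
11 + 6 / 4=25 / 2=12.50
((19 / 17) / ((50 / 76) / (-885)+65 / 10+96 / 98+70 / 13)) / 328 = 40702389 / 153655105336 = 0.00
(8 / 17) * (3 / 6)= 4 / 17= 0.24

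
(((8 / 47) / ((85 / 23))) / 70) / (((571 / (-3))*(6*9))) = -0.00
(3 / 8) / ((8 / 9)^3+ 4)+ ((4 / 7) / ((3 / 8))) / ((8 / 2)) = 265319 / 575904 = 0.46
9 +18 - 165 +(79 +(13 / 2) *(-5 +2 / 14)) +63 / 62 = -38867 / 434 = -89.56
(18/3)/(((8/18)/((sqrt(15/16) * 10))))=135 * sqrt(15)/4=130.71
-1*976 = -976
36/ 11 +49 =575/ 11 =52.27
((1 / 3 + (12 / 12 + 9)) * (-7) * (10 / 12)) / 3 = -1085 / 54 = -20.09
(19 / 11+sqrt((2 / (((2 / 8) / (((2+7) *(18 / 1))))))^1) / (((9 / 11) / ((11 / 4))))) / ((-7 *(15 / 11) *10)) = -9 / 7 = -1.29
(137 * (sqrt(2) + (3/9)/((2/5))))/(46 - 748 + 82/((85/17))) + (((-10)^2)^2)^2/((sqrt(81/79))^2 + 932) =162486947546675/1516046712 - 685 * sqrt(2)/3428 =107177.78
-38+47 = 9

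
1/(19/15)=15/19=0.79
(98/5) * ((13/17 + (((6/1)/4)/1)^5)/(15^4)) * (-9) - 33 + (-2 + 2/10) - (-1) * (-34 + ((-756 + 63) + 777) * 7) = 3971657197/7650000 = 519.17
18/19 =0.95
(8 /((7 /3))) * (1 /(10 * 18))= 2 /105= 0.02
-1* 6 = -6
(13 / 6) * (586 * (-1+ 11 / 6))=19045 / 18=1058.06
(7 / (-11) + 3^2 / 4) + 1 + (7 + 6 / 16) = 879 / 88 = 9.99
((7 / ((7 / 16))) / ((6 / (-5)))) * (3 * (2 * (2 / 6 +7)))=-1760 / 3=-586.67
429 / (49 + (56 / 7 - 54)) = 143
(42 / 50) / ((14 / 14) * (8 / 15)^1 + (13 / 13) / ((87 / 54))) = 1827 / 2510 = 0.73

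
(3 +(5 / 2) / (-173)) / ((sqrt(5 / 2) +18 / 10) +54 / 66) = 8181360 / 4558031 - 3124825 *sqrt(10) / 9116062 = 0.71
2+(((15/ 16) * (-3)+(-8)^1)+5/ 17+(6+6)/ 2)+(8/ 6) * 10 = 8825/ 816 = 10.81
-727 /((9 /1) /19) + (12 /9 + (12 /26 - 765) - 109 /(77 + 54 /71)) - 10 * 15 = -1582197157 /645957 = -2449.38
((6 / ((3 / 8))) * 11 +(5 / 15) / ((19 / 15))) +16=3653 / 19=192.26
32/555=0.06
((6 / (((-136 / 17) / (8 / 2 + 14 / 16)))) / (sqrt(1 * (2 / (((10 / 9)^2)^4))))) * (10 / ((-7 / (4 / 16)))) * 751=30509375 * sqrt(2) / 40824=1056.90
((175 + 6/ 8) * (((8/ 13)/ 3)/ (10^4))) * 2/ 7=703/ 682500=0.00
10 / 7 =1.43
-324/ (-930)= 54/ 155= 0.35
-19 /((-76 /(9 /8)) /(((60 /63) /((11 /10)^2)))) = 375 /1694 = 0.22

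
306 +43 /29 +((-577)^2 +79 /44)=425212043 /1276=333238.28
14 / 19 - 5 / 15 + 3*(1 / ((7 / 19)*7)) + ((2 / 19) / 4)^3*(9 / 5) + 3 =184183523 / 40330920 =4.57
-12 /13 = -0.92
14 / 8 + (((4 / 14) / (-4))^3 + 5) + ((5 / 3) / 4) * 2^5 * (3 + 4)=823883 / 8232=100.08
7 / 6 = 1.17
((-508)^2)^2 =66597028096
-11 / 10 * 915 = -2013 / 2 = -1006.50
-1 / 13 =-0.08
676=676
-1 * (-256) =256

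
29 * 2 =58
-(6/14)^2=-9/49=-0.18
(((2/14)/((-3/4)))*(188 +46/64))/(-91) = 2013/5096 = 0.40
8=8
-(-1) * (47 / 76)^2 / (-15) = -2209 / 86640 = -0.03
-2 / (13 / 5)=-10 / 13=-0.77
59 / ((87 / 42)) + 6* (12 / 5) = 6218 / 145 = 42.88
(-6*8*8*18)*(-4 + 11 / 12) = 21312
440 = 440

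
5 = 5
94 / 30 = 47 / 15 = 3.13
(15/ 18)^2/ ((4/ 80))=125/ 9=13.89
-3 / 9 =-1 / 3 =-0.33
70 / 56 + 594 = 2381 / 4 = 595.25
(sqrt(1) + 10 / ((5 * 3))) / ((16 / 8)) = 5 / 6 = 0.83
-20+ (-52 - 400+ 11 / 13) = -471.15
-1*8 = -8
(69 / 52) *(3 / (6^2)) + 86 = 86.11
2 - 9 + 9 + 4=6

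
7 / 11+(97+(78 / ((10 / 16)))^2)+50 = 4323736 / 275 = 15722.68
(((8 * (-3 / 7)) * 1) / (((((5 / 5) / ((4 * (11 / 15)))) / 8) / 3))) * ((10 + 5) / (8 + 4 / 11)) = -69696 / 161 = -432.89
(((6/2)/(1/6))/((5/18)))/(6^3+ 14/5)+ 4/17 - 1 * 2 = -13656/9299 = -1.47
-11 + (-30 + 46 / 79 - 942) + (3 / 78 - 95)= -2212937 / 2054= -1077.38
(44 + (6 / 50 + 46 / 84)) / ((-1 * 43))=-46901 / 45150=-1.04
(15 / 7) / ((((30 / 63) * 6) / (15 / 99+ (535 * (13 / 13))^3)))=1263325595 / 11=114847781.36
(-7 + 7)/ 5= 0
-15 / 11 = -1.36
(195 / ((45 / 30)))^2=16900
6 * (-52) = -312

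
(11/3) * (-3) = -11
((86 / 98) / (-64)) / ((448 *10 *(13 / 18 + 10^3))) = -387 / 126534840320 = -0.00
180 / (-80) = -9 / 4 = -2.25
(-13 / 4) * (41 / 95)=-533 / 380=-1.40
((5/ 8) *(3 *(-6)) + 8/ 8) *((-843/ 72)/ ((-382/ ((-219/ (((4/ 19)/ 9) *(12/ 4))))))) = 47938881/ 48896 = 980.43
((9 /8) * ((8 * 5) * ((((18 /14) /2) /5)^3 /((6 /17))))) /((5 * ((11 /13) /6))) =1449981 /3773000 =0.38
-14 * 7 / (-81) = 98 / 81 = 1.21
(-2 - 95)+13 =-84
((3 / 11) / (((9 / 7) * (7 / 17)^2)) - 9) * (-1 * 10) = 17900 / 231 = 77.49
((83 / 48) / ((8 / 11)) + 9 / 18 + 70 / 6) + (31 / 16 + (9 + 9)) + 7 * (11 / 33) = 14137 / 384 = 36.82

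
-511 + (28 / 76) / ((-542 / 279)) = -5264231 / 10298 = -511.19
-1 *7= -7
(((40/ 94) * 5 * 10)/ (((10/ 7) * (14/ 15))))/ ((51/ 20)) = 5000/ 799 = 6.26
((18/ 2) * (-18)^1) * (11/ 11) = -162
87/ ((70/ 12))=522/ 35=14.91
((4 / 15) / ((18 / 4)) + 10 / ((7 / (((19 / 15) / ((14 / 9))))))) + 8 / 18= 11027 / 6615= 1.67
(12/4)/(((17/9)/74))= 1998/17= 117.53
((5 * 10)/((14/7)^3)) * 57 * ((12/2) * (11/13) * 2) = 47025/13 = 3617.31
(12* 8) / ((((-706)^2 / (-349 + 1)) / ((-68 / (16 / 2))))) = 70992 / 124609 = 0.57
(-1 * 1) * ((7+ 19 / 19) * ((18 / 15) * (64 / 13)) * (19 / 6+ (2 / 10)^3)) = -1219072 / 8125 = -150.04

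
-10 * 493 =-4930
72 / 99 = 8 / 11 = 0.73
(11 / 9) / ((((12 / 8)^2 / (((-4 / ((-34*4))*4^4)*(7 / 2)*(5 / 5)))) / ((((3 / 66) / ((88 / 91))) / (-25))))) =-10192 / 378675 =-0.03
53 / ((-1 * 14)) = -53 / 14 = -3.79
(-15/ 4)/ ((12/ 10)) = -25/ 8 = -3.12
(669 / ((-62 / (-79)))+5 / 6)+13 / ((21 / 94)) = 593360 / 651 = 911.46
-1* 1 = -1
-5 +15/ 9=-10/ 3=-3.33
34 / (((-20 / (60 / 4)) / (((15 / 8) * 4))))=-765 / 4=-191.25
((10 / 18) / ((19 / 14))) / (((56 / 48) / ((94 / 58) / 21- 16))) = -5.59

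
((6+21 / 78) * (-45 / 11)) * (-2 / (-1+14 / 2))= 2445 / 286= 8.55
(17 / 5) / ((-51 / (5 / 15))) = -1 / 45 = -0.02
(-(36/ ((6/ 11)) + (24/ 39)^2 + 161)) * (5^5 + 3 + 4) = -120353364/ 169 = -712150.08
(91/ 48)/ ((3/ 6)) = 91/ 24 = 3.79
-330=-330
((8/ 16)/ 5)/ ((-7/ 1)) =-1/ 70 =-0.01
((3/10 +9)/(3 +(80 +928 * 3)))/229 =93/6565430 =0.00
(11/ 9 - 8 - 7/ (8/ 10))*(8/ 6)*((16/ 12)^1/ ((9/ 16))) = -35776/ 729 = -49.08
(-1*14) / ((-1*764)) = 7 / 382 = 0.02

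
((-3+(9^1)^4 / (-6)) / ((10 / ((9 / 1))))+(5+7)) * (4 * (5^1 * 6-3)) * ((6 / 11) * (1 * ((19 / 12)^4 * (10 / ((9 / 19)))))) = -16092167401 / 2112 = -7619397.44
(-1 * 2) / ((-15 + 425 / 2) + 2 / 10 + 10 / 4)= -10 / 1001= -0.01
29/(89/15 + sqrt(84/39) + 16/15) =13/3 -2 * sqrt(91)/21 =3.42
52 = 52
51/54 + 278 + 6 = 5129/18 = 284.94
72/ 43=1.67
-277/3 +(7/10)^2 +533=132347/300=441.16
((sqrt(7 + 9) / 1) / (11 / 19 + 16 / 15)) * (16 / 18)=3040 / 1407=2.16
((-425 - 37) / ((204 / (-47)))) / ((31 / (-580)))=-1991.48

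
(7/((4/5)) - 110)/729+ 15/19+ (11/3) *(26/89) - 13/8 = 11779/121752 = 0.10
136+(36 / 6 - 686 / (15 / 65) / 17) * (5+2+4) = -87796 / 51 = -1721.49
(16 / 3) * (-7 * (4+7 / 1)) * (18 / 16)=-462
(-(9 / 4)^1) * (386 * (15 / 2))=-26055 / 4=-6513.75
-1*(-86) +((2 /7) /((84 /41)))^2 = 7435177 /86436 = 86.02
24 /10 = 12 /5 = 2.40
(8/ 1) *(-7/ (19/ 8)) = -448/ 19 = -23.58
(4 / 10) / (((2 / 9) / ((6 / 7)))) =54 / 35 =1.54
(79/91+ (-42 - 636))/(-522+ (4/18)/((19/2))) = 1.30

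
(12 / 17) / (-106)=-0.01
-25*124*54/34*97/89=-8118900/1513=-5366.09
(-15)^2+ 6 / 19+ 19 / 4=17485 / 76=230.07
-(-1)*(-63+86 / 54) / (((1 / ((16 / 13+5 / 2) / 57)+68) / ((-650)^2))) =-33974492500 / 109053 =-311541.11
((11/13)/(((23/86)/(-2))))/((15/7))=-13244/4485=-2.95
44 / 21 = 2.10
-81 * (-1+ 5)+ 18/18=-323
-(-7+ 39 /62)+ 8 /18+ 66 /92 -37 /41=6.63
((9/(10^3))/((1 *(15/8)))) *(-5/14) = -3/1750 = -0.00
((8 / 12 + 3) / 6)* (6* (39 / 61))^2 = 33462 / 3721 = 8.99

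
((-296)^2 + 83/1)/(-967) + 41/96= -8379457/92832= -90.26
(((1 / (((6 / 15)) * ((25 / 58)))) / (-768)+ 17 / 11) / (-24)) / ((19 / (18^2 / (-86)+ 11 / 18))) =8352617 / 784650240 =0.01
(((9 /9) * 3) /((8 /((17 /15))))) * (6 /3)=17 /20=0.85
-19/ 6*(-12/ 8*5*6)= 285/ 2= 142.50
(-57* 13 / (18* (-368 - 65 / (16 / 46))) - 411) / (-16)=5472299 / 213072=25.68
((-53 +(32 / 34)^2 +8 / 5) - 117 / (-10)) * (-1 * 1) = 112173 / 2890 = 38.81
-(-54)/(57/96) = 1728/19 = 90.95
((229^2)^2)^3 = 20798201815902925734870098641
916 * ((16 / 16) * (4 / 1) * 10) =36640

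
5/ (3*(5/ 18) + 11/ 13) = 390/ 131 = 2.98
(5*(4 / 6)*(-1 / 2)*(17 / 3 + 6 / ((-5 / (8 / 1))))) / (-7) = -59 / 63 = -0.94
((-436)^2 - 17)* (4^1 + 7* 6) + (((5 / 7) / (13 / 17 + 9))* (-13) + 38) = 10160145759 / 1162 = 8743671.05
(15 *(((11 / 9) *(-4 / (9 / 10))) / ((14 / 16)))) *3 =-17600 / 63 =-279.37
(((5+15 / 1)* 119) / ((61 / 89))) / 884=3115 / 793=3.93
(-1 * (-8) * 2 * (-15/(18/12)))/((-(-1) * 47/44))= -7040/47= -149.79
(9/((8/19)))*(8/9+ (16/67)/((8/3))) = 5605/268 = 20.91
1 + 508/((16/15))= 1909/4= 477.25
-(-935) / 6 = 935 / 6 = 155.83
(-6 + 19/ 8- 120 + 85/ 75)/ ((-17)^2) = -14699/ 34680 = -0.42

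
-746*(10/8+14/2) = -12309/2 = -6154.50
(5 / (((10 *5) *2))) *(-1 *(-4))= 1 / 5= 0.20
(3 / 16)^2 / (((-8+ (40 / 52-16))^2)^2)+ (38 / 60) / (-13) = -20229738381557 / 415243027230720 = -0.05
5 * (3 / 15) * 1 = 1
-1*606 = -606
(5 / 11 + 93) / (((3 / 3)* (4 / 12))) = 3084 / 11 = 280.36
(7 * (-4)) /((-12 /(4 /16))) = 7 /12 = 0.58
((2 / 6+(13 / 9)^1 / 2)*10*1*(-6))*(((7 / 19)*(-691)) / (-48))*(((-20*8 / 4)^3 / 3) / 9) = 796213.99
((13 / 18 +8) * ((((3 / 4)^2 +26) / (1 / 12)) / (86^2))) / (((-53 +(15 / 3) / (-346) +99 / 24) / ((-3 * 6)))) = 34630275 / 250217774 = 0.14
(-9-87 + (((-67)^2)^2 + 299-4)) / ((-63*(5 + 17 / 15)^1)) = -3598450 / 69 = -52151.45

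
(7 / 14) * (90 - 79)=5.50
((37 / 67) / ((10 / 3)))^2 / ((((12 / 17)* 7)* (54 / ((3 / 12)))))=0.00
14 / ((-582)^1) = -0.02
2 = 2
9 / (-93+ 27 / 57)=-57 / 586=-0.10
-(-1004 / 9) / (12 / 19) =4769 / 27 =176.63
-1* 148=-148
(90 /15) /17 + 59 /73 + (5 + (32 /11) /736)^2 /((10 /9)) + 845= 345025364752 /397175845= 868.70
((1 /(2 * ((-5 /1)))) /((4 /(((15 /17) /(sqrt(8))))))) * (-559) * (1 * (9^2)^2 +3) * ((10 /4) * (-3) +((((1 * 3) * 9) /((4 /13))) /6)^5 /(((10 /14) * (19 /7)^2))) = 20693762166785429007 * sqrt(2) /8043888640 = 3638215348.64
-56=-56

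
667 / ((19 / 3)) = 2001 / 19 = 105.32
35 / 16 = 2.19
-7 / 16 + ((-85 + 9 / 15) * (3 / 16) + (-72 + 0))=-7061 / 80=-88.26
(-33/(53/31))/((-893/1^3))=1023/47329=0.02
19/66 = 0.29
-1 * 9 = -9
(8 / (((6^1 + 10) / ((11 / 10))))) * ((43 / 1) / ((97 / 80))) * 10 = 18920 / 97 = 195.05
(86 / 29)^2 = 7396 / 841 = 8.79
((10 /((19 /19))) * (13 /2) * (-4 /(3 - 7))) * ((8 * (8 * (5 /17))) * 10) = 208000 /17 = 12235.29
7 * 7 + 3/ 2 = 101/ 2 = 50.50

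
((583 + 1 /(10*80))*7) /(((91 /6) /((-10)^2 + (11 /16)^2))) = 2768376951 /102400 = 27034.93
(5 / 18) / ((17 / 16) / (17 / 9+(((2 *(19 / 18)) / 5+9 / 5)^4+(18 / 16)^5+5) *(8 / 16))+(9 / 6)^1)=7517442377 / 42238868823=0.18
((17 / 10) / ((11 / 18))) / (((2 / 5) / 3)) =459 / 22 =20.86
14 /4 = 7 /2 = 3.50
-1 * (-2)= 2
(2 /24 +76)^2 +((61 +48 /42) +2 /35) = 4212629 /720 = 5850.87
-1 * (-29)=29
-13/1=-13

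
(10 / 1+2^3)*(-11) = -198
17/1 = 17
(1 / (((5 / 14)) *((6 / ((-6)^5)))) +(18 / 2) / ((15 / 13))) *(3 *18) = -195534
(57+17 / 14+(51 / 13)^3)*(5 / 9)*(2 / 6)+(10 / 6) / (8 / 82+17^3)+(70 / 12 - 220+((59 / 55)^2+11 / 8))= -383942097361883017 / 2024167613668200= -189.68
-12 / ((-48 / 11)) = 11 / 4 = 2.75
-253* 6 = -1518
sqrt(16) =4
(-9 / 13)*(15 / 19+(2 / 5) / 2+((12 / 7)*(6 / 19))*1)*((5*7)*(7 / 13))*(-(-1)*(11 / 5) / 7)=-6.28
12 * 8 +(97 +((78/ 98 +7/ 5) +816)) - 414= 146313/ 245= 597.20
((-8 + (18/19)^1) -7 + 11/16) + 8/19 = -3935/304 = -12.94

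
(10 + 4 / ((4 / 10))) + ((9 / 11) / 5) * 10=238 / 11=21.64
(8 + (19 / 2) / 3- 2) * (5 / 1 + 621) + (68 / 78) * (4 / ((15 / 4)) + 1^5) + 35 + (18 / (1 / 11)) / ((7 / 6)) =24344158 / 4095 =5944.85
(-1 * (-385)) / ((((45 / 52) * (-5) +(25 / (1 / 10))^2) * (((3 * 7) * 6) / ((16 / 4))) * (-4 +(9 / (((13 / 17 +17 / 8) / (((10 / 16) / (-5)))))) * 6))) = -74932 / 2427581925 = -0.00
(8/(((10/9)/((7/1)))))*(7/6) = 294/5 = 58.80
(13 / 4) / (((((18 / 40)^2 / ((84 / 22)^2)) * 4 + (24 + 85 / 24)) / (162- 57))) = 20065500 / 1622717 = 12.37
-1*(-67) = 67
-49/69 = -0.71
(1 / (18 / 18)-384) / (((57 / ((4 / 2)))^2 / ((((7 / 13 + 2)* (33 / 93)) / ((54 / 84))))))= -2595208 / 3928041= -0.66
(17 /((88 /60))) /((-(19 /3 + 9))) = -765 /1012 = -0.76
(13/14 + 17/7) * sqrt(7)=47 * sqrt(7)/14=8.88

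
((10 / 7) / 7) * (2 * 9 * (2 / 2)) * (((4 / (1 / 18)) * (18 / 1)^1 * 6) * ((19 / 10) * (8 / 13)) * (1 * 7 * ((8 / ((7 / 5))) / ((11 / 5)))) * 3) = 12765081600 / 7007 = 1821761.32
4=4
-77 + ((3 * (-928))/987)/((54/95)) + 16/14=-717919/8883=-80.82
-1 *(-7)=7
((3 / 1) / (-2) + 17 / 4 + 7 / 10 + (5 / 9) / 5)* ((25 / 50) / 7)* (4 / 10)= 641 / 6300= 0.10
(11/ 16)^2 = 121/ 256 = 0.47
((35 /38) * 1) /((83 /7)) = 245 /3154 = 0.08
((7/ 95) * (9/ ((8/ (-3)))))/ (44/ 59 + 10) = -11151/ 481840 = -0.02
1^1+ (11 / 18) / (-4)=61 / 72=0.85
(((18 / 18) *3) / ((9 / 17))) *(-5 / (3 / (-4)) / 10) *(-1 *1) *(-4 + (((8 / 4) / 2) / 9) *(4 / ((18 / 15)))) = 3332 / 243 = 13.71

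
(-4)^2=16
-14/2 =-7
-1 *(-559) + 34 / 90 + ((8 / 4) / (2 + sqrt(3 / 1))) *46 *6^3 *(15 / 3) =8967572 / 45 - 99360 *sqrt(3) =27182.81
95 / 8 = 11.88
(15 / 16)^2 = 225 / 256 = 0.88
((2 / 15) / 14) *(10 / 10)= 1 / 105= 0.01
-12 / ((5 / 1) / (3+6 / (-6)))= -24 / 5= -4.80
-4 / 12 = -1 / 3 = -0.33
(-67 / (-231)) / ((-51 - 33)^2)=67 / 1629936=0.00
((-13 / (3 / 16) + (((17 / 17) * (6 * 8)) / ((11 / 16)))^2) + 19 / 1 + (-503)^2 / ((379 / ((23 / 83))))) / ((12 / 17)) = 486199166983 / 68513346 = 7096.42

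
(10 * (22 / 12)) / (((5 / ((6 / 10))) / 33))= 363 / 5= 72.60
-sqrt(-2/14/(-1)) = -sqrt(7)/7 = -0.38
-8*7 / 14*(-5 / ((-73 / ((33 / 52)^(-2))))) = -0.68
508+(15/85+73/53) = 459108/901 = 509.55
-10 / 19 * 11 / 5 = -22 / 19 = -1.16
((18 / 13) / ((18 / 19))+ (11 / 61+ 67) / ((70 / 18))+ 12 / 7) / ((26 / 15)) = 1702833 / 144326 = 11.80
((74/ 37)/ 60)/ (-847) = -1/ 25410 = -0.00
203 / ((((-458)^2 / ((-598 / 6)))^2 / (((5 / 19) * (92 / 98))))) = 0.00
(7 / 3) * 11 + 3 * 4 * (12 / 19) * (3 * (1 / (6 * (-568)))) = 25.66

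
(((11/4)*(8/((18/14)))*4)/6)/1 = 308/27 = 11.41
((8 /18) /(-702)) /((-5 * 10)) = 1 /78975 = 0.00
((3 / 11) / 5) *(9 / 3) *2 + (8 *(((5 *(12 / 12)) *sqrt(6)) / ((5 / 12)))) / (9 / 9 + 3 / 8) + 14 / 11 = 8 / 5 + 768 *sqrt(6) / 11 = 172.62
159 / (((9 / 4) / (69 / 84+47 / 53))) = 845 / 7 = 120.71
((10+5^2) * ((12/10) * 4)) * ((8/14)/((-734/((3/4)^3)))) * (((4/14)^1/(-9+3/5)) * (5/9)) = 75/71932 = 0.00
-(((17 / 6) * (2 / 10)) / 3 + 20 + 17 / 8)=-8033 / 360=-22.31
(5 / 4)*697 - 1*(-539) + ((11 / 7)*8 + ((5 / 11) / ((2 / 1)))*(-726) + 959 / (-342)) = 6009023 / 4788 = 1255.02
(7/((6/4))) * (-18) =-84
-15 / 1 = -15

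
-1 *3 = -3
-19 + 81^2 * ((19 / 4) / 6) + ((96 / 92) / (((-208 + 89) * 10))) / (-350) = 99150219923 / 19159000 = 5175.13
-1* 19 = -19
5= 5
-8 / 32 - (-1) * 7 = 27 / 4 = 6.75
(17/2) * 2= 17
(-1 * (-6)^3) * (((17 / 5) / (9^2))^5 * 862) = 9791333872 / 403563009375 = 0.02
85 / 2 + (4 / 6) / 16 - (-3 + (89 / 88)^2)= 1034261 / 23232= 44.52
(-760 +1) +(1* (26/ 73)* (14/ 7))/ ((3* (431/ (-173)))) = -71650247/ 94389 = -759.10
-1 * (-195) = 195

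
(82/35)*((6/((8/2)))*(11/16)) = 1353/560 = 2.42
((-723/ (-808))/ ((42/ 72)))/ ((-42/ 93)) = -67239/ 19796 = -3.40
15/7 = 2.14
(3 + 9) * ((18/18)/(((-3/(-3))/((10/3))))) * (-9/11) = -360/11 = -32.73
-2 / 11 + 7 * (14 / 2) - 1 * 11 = 416 / 11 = 37.82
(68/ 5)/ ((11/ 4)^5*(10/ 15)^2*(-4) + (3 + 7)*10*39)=39168/ 10426745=0.00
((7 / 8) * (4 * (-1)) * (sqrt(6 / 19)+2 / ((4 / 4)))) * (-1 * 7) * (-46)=-2254 - 1127 * sqrt(114) / 19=-2887.32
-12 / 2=-6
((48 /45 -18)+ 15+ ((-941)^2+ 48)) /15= 59035.14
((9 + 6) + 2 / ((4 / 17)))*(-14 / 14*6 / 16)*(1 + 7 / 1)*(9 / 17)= -1269 / 34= -37.32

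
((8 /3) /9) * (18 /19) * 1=16 /57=0.28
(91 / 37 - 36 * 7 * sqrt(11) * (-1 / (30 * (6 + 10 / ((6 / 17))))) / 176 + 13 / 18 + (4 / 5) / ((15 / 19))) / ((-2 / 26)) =-908011 / 16650 - 819 * sqrt(11) / 45320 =-54.60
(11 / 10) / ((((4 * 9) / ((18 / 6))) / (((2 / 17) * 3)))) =11 / 340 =0.03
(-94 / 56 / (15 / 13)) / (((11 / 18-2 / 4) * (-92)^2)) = -1833 / 1184960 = -0.00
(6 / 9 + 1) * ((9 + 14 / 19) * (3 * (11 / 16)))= 33.47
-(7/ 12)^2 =-0.34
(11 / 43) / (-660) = -1 / 2580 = -0.00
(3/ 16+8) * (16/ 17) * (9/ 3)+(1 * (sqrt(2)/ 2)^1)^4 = 1589/ 68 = 23.37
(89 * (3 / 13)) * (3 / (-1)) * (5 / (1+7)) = -4005 / 104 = -38.51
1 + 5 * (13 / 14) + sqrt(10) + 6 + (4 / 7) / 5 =sqrt(10) + 823 / 70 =14.92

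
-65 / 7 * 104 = -6760 / 7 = -965.71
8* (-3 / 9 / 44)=-2 / 33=-0.06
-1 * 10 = -10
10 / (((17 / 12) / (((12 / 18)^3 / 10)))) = 32 / 153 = 0.21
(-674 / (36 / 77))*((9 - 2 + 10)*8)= -1764532 / 9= -196059.11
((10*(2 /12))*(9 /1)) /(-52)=-15 /52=-0.29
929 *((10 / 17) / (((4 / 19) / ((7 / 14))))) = 88255 / 68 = 1297.87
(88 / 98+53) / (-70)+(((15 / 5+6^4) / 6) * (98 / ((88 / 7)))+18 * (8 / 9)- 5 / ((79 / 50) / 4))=20152759479 / 11922680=1690.29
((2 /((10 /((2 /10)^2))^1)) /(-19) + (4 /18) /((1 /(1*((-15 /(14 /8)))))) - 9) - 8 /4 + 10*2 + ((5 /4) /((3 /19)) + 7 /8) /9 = 28985363 /3591000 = 8.07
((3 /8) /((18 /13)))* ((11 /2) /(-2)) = -143 /192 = -0.74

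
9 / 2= 4.50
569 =569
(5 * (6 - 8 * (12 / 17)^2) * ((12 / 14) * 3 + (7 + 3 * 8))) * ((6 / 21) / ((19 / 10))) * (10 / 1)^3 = 13677000000 / 269059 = 50832.72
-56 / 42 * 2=-8 / 3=-2.67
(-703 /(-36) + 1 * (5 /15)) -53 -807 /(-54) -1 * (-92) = 2657 /36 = 73.81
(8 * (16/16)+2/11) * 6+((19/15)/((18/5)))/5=49.16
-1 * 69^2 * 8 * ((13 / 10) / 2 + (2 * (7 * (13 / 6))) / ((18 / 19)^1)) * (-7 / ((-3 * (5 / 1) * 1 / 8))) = -1045193968 / 225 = -4645306.52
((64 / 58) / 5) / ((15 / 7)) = 224 / 2175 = 0.10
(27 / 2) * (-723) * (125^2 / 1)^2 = -4765869140625 / 2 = -2382934570312.50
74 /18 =37 /9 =4.11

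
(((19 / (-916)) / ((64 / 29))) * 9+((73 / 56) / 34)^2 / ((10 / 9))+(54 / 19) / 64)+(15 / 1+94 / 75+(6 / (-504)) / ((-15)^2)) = 345269483365363 / 21293975001600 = 16.21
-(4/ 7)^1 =-4/ 7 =-0.57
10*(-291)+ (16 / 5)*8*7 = -2730.80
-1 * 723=-723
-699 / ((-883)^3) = 699 / 688465387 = 0.00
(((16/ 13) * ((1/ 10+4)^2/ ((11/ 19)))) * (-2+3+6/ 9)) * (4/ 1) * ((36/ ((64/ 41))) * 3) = 16483.20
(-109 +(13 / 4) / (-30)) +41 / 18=-38459 / 360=-106.83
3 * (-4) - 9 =-21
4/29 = 0.14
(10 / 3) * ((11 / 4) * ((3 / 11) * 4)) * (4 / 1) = 40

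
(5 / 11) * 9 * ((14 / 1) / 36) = 35 / 22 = 1.59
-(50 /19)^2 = -2500 /361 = -6.93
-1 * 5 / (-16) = 0.31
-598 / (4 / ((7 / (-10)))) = 104.65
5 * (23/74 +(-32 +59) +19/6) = 16915/111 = 152.39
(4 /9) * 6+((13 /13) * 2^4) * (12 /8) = 80 /3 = 26.67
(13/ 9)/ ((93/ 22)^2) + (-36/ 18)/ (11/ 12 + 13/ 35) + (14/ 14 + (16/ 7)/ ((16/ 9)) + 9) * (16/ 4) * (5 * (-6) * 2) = -798877037036/ 294783867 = -2710.04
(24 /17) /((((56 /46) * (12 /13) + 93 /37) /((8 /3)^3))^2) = 256670368268288 /6688820686851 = 38.37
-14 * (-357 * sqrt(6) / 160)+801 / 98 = 801 / 98+2499 * sqrt(6) / 80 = 84.69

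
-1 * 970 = -970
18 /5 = 3.60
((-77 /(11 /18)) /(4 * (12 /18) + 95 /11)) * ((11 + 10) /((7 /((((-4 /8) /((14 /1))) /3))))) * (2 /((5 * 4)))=297 /7460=0.04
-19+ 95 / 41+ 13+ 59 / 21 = -752 / 861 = -0.87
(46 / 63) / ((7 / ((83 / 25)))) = 3818 / 11025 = 0.35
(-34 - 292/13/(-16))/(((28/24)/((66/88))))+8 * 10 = 42985/728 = 59.05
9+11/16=9.69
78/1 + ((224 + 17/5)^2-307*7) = 1240994/25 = 49639.76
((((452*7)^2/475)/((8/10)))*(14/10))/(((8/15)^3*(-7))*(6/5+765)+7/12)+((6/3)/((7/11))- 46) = -30663660900/347584993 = -88.22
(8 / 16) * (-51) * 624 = -15912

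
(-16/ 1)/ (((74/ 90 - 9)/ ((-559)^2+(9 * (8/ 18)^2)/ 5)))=14061661/ 23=611376.57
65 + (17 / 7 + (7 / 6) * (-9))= 56.93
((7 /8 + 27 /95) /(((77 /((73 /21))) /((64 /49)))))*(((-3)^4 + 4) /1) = 8746568 /1505427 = 5.81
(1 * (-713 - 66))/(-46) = 16.93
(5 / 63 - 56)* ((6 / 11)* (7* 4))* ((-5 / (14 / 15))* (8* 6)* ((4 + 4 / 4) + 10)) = 253656000 / 77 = 3294233.77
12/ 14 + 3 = 27/ 7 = 3.86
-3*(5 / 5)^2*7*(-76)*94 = 150024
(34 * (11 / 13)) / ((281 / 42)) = 15708 / 3653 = 4.30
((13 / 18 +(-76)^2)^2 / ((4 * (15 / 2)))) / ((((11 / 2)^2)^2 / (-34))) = -735219288548 / 17788815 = -41330.43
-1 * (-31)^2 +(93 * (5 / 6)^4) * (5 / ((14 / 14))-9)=-1140.40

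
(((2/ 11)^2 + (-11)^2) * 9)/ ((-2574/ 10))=-73225/ 17303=-4.23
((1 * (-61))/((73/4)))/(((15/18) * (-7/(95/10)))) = 13908/2555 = 5.44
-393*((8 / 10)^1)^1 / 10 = -786 / 25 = -31.44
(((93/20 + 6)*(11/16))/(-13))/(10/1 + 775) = -2343/3265600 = -0.00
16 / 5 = 3.20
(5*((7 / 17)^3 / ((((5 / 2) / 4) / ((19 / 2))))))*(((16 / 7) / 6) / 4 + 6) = 476672 / 14739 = 32.34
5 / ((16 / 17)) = 85 / 16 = 5.31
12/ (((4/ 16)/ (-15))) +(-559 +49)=-1230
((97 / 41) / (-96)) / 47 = -97 / 184992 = -0.00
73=73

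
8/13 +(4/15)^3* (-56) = -19592/43875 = -0.45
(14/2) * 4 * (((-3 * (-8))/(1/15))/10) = 1008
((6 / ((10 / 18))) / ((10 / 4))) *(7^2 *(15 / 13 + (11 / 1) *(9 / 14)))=1741.13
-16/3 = -5.33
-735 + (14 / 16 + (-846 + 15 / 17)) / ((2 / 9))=-1233273 / 272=-4534.09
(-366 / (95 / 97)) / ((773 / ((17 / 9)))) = -201178 / 220305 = -0.91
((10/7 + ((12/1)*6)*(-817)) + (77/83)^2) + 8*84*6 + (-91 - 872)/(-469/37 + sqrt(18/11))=-6318835555539800/115490661167 + 3955041*sqrt(22)/2394929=-54705.21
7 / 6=1.17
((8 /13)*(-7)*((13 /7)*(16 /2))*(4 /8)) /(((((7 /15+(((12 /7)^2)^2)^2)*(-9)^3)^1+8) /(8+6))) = 12913154240 /1576858616381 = 0.01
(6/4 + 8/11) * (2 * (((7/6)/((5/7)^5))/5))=5764801/1031250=5.59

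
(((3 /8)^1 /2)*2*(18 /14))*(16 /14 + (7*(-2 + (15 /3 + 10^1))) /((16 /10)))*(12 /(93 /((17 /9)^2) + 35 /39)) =2966177799 /238259168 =12.45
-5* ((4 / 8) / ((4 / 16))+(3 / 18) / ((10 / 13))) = -133 / 12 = -11.08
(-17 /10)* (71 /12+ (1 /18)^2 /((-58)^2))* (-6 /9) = 6.71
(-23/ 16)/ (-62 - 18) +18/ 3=7703/ 1280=6.02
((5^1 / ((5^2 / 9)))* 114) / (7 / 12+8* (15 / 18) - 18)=-4104 / 215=-19.09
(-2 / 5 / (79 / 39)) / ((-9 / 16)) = 416 / 1185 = 0.35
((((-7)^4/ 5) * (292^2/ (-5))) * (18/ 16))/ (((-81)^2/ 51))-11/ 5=-435040951/ 6075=-71611.68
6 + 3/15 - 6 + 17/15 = 4/3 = 1.33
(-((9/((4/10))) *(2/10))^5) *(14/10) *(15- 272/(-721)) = -654676263/16480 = -39725.50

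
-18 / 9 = -2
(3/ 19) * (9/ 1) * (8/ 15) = 72/ 95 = 0.76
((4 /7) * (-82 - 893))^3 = -59319000000 /343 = -172941690.96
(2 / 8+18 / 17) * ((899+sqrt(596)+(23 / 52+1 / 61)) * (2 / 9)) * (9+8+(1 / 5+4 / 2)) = 2848 * sqrt(149) / 255+1015697548 / 202215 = 5159.19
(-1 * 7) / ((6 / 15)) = -35 / 2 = -17.50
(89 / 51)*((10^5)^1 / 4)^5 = 869140625000000000000000 / 51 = 17041973039215686274509.80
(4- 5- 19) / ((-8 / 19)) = 95 / 2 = 47.50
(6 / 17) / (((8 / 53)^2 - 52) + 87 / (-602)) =-0.01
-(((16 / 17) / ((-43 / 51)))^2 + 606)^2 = -1260675348804 / 3418801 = -368747.80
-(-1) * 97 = 97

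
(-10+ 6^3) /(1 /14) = 2884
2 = 2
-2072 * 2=-4144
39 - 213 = -174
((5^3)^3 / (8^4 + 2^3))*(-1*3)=-1953125 / 1368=-1427.72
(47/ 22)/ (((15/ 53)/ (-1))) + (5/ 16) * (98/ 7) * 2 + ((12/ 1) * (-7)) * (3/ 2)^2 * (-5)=624493/ 660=946.20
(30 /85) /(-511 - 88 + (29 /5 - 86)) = -5 /9622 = -0.00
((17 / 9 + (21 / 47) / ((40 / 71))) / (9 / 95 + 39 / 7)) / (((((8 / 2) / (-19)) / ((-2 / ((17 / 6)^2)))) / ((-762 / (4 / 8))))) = -14563437091 / 17060248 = -853.65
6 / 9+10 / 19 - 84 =-4720 / 57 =-82.81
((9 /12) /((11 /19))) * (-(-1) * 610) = 17385 /22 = 790.23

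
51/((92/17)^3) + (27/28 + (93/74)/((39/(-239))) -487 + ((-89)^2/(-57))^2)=160297178930314325/8518366269504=18817.83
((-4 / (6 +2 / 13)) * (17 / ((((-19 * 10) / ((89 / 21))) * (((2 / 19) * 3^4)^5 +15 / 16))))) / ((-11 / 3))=-5126567498 / 3436646202984225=-0.00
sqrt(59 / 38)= sqrt(2242) / 38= 1.25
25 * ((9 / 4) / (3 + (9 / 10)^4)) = 187500 / 12187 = 15.39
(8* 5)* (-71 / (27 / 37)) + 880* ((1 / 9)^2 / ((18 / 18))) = -314360 / 81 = -3880.99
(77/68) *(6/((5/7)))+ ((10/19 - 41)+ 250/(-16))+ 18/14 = -4097041/90440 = -45.30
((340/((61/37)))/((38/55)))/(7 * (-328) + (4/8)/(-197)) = -5452172/41938415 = -0.13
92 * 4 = 368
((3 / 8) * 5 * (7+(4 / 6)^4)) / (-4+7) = 2915 / 648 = 4.50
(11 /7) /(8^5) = 11 /229376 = 0.00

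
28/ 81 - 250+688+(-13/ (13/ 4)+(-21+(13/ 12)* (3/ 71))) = 9509657/ 23004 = 413.39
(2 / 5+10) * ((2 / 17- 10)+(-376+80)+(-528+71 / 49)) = -36057684 / 4165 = -8657.31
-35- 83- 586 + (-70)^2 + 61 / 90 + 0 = 377701 / 90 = 4196.68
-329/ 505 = -0.65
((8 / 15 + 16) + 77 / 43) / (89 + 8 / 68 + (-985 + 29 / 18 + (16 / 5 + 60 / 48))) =-2411076 / 117082679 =-0.02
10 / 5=2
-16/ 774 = -0.02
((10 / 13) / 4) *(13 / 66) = 5 / 132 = 0.04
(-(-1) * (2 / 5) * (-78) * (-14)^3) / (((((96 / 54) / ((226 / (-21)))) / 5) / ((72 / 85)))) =-186574752 / 85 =-2194997.08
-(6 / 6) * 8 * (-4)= 32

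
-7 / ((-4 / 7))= 49 / 4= 12.25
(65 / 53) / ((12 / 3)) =65 / 212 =0.31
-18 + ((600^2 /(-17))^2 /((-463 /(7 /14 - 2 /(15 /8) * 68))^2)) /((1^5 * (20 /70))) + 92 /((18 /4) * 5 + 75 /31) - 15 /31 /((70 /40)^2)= 5523650130740681241226 /145393865294055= 37990943.56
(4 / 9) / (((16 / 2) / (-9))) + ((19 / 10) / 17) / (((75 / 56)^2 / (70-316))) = -5045263 / 318750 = -15.83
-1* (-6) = 6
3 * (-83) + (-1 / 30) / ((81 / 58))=-302564 / 1215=-249.02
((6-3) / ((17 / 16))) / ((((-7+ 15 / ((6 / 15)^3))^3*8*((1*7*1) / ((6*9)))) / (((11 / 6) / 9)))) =33792 / 716217714821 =0.00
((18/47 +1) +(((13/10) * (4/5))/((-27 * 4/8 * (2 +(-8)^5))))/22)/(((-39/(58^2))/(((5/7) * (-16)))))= 32736775257728/24012481185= 1363.32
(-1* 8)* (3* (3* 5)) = -360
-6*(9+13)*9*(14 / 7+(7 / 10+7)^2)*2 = -3640626 / 25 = -145625.04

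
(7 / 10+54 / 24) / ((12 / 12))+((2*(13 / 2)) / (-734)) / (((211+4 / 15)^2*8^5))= 3562726577473247 / 1207703924572160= 2.95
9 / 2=4.50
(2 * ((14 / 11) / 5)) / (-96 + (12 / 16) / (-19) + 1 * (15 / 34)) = -36176 / 6793215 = -0.01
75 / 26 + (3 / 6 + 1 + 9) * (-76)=-20673 / 26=-795.12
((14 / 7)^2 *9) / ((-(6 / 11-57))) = 44 / 69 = 0.64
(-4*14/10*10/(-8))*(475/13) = 255.77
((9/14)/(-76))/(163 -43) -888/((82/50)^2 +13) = -11810414709/208671680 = -56.60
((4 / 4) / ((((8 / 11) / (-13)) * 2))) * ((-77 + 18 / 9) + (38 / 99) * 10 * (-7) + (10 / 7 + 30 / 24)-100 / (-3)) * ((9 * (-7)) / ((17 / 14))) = -16612505 / 544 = -30537.69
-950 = -950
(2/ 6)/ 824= 1/ 2472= 0.00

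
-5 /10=-1 /2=-0.50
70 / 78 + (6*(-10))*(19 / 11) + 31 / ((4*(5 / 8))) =-193777 / 2145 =-90.34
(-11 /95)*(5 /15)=-11 /285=-0.04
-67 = -67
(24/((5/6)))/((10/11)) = 792/25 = 31.68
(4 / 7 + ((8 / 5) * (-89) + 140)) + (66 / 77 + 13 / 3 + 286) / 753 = -114001 / 79065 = -1.44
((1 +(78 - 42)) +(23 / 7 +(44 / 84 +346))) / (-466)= -8123 / 9786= -0.83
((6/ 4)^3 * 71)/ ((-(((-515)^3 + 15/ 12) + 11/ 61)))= 116937/ 66656346302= 0.00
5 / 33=0.15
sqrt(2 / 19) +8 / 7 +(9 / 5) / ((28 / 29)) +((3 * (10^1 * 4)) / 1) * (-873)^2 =sqrt(38) / 19 +12803767621 / 140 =91455483.33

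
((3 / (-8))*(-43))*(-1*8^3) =-8256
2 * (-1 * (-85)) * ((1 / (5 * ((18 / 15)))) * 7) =595 / 3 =198.33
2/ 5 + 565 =2827/ 5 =565.40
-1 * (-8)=8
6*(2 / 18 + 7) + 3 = 137 / 3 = 45.67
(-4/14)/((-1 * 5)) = 2/35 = 0.06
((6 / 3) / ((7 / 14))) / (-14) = -2 / 7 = -0.29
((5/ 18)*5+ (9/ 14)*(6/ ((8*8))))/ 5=5843/ 20160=0.29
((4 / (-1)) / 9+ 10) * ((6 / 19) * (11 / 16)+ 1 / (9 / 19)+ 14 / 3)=411467 / 6156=66.84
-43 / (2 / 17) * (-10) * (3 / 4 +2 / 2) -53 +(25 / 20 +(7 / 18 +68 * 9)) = 6956.89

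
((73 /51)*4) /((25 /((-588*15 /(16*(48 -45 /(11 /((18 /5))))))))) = -39347 /10370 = -3.79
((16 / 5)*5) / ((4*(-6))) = -2 / 3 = -0.67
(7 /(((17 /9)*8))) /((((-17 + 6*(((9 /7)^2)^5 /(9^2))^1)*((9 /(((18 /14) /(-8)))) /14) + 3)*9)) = 1977326743 /2587076507000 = 0.00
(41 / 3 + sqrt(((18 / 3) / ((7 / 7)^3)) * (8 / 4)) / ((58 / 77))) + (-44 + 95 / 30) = -163 / 6 + 77 * sqrt(3) / 29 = -22.57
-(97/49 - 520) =25383/49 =518.02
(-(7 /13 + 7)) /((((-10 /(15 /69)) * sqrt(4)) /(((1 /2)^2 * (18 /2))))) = 441 /2392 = 0.18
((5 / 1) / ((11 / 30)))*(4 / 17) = 600 / 187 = 3.21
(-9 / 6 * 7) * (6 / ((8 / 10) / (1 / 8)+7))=-315 / 67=-4.70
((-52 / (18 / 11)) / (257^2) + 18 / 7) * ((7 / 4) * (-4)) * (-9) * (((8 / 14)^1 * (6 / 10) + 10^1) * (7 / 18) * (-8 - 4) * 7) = -54217139648 / 990735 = -54724.16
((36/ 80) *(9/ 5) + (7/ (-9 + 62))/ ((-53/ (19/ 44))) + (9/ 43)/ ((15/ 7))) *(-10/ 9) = -60227911/ 59789565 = -1.01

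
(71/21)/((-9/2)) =-0.75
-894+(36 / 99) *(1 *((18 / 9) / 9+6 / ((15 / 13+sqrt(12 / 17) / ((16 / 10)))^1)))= -285527254 / 320265 - 5408 *sqrt(51) / 35585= -892.62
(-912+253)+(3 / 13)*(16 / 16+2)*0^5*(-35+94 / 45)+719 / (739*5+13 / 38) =-92511435 / 140423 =-658.81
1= 1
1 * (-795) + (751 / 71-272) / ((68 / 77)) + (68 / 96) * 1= -1090.31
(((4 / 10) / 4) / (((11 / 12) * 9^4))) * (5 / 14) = 1 / 168399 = 0.00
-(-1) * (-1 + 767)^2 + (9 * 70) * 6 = 590536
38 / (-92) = -19 / 46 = -0.41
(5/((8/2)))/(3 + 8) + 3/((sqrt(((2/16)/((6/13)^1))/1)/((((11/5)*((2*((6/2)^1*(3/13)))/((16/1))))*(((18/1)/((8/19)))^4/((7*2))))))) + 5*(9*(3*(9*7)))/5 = 74849/44 + 253945716057*sqrt(39)/6056960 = 263530.56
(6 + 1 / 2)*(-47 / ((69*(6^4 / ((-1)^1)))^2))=-611 / 15993303552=-0.00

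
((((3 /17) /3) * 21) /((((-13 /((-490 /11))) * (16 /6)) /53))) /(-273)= -38955 /126412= -0.31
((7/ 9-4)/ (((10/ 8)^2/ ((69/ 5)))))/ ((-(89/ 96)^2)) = 32784384/ 990125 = 33.11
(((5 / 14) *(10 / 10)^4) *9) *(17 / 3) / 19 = 255 / 266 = 0.96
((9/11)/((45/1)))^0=1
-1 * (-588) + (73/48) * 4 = 594.08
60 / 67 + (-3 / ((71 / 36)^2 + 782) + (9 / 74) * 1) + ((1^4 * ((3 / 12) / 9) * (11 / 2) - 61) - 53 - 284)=-72141365773135 / 181792348344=-396.83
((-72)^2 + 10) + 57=5251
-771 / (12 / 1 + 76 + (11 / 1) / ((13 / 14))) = -10023 / 1298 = -7.72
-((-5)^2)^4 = -390625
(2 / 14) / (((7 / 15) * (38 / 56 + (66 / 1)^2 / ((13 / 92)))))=780 / 78549121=0.00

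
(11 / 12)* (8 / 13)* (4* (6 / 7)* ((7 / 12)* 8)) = 352 / 39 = 9.03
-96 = -96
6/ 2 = 3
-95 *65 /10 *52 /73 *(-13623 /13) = 33648810 /73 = 460942.60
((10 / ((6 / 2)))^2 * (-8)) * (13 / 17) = -10400 / 153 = -67.97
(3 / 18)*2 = 1 / 3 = 0.33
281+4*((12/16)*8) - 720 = -415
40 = 40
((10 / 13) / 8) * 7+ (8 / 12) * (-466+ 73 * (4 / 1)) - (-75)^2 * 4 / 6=-200997 / 52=-3865.33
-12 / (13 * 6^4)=-0.00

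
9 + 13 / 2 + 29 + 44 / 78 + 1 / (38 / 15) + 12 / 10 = 172871 / 3705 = 46.66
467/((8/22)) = 5137/4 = 1284.25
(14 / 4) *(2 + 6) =28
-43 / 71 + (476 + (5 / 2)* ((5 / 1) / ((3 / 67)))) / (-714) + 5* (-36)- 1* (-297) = 35081275 / 304164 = 115.34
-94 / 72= -47 / 36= -1.31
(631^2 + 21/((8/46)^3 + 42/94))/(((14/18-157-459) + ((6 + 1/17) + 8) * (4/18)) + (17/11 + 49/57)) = -365755056890432/560005275085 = -653.13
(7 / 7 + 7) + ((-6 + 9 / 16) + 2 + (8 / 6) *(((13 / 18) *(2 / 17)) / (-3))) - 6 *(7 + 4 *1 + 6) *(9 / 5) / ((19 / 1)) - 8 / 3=-16336361 / 2093040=-7.81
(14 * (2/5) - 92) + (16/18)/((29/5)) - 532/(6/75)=-8790802/1305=-6736.25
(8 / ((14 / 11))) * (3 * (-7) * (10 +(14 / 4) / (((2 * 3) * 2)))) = -2717 / 2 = -1358.50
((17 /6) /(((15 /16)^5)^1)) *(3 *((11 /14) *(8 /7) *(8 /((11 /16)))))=4563402752 /37209375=122.64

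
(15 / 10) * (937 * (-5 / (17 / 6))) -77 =-43474 / 17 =-2557.29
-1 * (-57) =57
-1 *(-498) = 498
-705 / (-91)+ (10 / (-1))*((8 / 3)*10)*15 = -363295 / 91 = -3992.25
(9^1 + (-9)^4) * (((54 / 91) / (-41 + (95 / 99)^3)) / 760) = -17212133961 / 134602248872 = -0.13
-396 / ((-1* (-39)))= -132 / 13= -10.15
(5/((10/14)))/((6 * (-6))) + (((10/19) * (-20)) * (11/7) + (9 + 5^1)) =-13099/4788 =-2.74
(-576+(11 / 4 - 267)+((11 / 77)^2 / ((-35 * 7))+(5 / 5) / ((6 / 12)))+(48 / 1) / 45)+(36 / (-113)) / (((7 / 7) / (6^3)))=-14748535219 / 16278780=-906.00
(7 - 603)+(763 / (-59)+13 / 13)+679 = 4193 / 59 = 71.07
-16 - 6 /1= -22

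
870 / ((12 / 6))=435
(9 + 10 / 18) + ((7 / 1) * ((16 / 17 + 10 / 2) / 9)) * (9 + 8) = 793 / 9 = 88.11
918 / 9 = 102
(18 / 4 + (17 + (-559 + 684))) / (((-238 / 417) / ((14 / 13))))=-122181 / 442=-276.43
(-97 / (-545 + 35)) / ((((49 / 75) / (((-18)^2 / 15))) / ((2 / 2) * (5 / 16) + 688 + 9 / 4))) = 28937331 / 6664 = 4342.34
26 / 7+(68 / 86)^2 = 56166 / 12943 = 4.34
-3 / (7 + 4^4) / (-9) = 1 / 789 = 0.00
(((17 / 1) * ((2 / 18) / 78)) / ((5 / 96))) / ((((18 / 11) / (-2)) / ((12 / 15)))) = -11968 / 26325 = -0.45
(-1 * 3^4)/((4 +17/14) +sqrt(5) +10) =-241542/44389 +15876 * sqrt(5)/44389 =-4.64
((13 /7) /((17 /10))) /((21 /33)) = 1430 /833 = 1.72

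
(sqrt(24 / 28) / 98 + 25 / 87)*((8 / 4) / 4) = 0.15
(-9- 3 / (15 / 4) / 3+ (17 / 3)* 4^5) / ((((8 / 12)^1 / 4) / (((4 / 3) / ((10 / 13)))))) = 1506284 / 25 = 60251.36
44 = 44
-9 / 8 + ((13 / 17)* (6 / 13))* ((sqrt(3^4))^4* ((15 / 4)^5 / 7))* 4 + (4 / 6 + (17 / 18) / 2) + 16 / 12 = 134521187813 / 137088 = 981276.17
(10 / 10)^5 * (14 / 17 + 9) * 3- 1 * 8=365 / 17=21.47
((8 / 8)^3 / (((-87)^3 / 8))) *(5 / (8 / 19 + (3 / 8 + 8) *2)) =-608 / 171869283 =-0.00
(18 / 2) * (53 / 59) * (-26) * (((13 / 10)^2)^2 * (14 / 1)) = -1239747327 / 147500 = -8405.07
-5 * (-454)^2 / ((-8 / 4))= 515290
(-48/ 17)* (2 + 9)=-528/ 17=-31.06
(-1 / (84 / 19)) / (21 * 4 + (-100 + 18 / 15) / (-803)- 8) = -4015 / 1351224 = -0.00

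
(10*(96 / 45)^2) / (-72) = -256 / 405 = -0.63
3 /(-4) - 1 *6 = -6.75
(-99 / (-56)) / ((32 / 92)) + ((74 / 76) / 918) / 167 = 3316242883 / 652470336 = 5.08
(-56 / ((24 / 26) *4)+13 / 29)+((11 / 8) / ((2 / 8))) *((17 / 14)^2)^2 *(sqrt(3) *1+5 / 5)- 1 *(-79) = 918731 *sqrt(3) / 76832+509612557 / 6684384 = 96.95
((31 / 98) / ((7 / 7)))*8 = 124 / 49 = 2.53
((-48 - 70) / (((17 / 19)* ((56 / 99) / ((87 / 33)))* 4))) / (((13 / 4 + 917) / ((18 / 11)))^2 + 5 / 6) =-3510972 / 7226056397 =-0.00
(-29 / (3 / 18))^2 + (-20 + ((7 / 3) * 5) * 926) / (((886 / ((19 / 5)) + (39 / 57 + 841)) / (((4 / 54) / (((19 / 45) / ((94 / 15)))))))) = 8350043272 / 275697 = 30287.03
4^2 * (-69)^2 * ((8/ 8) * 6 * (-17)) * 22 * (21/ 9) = -398857536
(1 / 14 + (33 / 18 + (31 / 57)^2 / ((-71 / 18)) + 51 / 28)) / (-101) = -7861055 / 217453404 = -0.04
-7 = -7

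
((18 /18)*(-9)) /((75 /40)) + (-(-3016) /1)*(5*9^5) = 4452294576 /5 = 890458915.20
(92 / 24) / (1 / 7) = 161 / 6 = 26.83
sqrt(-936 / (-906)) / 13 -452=-452+2*sqrt(5889) / 1963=-451.92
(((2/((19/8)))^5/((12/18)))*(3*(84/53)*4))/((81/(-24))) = -469762048/131233247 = -3.58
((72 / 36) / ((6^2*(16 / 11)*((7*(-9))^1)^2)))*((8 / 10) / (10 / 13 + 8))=143 / 162887760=0.00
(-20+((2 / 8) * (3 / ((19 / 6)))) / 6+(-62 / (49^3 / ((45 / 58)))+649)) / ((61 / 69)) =11254508616363 / 15817202156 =711.54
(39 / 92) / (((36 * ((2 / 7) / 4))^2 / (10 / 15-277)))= -528073 / 29808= -17.72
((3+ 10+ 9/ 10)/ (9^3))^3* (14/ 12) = 18799333/ 2324522934000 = 0.00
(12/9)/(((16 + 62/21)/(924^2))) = 11952864/199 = 60064.64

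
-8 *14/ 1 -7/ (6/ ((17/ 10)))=-6839/ 60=-113.98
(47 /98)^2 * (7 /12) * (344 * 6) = 276.93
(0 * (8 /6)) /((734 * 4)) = 0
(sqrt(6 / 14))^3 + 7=7.28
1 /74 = 0.01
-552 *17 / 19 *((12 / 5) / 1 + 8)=-487968 / 95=-5136.51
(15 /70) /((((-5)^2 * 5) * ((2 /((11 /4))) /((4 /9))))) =11 /10500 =0.00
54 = 54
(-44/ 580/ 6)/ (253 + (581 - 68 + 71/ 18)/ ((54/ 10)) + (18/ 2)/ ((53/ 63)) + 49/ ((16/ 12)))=-94446/ 2959382575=-0.00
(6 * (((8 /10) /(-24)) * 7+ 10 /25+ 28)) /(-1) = -169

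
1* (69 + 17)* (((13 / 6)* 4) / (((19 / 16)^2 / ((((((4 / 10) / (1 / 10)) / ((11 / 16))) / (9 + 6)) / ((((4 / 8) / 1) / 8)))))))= 586153984 / 178695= 3280.19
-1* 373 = -373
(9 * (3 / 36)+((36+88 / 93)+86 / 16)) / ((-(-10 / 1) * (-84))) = -6409 / 124992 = -0.05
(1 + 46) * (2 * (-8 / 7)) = -752 / 7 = -107.43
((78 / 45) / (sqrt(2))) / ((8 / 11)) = 143 * sqrt(2) / 120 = 1.69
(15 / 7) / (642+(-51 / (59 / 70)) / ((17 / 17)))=295 / 80052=0.00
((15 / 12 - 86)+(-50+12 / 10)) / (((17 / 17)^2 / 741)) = -1979211 / 20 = -98960.55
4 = 4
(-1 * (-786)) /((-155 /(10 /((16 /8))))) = -25.35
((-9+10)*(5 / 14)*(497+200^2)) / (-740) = -40497 / 2072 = -19.54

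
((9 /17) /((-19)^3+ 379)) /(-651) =1 /7968240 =0.00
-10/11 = -0.91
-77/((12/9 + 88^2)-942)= -231/20410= -0.01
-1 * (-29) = 29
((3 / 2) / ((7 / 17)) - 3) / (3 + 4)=9 / 98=0.09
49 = 49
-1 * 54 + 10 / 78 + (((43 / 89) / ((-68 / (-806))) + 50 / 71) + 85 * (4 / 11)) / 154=-761215519853 / 14194015836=-53.63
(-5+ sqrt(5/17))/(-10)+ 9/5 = 23/10 - sqrt(85)/170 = 2.25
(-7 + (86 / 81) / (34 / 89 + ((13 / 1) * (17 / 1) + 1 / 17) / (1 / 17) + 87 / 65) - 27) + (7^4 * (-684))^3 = -7803487266677445754098063064 / 1761748623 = -4429398817062362338.00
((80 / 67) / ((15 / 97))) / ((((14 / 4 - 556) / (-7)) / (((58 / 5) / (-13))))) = -1260224 / 14436825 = -0.09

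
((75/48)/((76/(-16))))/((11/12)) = -75/209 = -0.36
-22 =-22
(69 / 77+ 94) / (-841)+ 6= 381235 / 64757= 5.89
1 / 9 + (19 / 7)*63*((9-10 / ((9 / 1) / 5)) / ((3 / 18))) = 3534.11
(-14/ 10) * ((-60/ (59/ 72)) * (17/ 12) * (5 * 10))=428400/ 59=7261.02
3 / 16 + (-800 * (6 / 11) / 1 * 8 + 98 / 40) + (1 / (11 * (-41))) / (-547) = -68843690853 / 19735760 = -3488.27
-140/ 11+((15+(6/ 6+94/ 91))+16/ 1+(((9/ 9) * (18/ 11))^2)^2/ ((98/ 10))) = 196200782/ 9326317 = 21.04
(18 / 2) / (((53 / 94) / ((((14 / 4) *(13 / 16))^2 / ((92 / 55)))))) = 192657465 / 2496512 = 77.17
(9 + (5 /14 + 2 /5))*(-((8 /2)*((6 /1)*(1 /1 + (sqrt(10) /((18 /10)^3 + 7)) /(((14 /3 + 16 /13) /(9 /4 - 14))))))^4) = -37546923676995084688341381 /4630936314486682240 + 27406414938417355035*sqrt(10) /10983598815938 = -217291.84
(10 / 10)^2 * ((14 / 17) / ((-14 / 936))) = -936 / 17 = -55.06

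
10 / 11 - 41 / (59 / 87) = -38647 / 649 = -59.55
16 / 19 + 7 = 7.84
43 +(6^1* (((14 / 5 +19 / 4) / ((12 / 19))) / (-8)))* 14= -13203 / 160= -82.52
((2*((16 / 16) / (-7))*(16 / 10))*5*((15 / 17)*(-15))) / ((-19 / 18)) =-64800 / 2261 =-28.66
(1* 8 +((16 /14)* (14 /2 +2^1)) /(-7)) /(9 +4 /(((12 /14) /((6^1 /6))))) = 0.48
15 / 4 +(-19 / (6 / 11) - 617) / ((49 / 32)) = -248099 / 588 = -421.94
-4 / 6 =-2 / 3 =-0.67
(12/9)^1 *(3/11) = 4/11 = 0.36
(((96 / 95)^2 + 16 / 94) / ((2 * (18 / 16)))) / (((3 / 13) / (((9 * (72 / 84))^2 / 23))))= 2838056832 / 478045225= 5.94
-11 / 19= -0.58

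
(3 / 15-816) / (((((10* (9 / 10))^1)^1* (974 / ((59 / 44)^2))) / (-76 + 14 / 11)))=1945262863 / 155567280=12.50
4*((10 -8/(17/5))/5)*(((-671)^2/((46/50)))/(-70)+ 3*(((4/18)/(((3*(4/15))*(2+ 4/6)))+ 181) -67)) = -222661959/5474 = -40676.28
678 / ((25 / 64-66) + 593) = 14464 / 11251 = 1.29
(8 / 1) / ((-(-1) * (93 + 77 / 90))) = 720 / 8447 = 0.09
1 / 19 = 0.05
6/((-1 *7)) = -6/7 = -0.86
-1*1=-1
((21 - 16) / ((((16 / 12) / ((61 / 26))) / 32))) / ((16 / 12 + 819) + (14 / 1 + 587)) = 2745 / 13858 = 0.20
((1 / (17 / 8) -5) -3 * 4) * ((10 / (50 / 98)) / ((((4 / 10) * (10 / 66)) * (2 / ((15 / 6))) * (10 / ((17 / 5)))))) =-454377 / 200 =-2271.88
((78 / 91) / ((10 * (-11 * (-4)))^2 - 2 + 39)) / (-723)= -0.00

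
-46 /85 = -0.54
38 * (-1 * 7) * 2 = -532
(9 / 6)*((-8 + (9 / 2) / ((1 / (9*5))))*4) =1167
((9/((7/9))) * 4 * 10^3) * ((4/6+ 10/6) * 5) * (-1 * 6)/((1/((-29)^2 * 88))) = -239785920000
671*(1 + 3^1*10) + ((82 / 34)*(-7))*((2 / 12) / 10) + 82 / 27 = 190978477 / 9180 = 20803.76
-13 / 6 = -2.17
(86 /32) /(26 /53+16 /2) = 2279 /7200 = 0.32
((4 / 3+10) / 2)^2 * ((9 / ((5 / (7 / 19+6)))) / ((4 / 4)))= 34969 / 95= 368.09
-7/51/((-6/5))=35/306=0.11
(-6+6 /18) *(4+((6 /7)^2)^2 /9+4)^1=-328984 /7203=-45.67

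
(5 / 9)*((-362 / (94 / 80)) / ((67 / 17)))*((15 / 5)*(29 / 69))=-35693200 / 651843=-54.76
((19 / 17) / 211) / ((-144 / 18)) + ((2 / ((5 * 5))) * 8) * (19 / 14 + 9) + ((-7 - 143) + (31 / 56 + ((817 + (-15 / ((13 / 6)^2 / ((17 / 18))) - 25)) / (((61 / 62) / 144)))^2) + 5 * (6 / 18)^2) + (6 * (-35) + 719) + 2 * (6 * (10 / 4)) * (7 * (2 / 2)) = 1601246471463922559337221 / 120081197359305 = 13334697743.50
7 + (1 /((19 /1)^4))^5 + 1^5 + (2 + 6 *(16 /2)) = 2180218460537665575214624859 /37589973457545958193355601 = 58.00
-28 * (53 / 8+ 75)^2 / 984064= -0.19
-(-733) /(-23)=-733 /23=-31.87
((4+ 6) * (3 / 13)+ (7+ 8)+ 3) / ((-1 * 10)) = -132 / 65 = -2.03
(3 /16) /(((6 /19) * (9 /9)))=19 /32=0.59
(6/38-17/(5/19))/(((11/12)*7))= -73464/7315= -10.04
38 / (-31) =-38 / 31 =-1.23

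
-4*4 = -16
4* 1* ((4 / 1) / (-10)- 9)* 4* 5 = -752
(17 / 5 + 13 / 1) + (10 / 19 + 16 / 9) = 15992 / 855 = 18.70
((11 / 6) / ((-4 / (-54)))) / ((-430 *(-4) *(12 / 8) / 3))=99 / 3440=0.03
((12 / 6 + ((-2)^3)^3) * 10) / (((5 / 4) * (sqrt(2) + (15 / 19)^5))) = 7671573726750000 / 11685482124977 - 25014750331828080 * sqrt(2) / 11685482124977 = -2370.86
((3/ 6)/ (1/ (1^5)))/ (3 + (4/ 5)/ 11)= 55/ 338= 0.16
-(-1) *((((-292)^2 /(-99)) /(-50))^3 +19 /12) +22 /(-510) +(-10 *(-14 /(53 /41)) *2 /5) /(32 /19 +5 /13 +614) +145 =14570687528100225265981 /2771502814717312500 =5257.32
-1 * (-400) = 400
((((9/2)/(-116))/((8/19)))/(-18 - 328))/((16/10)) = 855/5137408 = 0.00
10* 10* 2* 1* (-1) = -200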